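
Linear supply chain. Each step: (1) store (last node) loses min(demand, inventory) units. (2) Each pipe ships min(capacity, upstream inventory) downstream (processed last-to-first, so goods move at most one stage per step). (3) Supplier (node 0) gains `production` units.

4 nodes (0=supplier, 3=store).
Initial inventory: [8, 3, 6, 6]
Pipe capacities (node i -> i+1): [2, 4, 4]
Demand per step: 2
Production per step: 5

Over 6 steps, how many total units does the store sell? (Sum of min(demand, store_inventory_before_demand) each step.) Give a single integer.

Answer: 12

Derivation:
Step 1: sold=2 (running total=2) -> [11 2 5 8]
Step 2: sold=2 (running total=4) -> [14 2 3 10]
Step 3: sold=2 (running total=6) -> [17 2 2 11]
Step 4: sold=2 (running total=8) -> [20 2 2 11]
Step 5: sold=2 (running total=10) -> [23 2 2 11]
Step 6: sold=2 (running total=12) -> [26 2 2 11]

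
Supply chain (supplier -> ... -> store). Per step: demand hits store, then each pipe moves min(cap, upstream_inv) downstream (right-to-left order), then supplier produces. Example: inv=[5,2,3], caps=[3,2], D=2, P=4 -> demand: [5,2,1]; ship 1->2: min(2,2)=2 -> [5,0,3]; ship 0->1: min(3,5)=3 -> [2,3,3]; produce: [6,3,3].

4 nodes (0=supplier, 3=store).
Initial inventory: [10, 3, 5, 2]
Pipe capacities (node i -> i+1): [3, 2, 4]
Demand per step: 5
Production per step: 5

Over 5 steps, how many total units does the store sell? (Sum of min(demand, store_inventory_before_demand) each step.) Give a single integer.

Answer: 13

Derivation:
Step 1: sold=2 (running total=2) -> [12 4 3 4]
Step 2: sold=4 (running total=6) -> [14 5 2 3]
Step 3: sold=3 (running total=9) -> [16 6 2 2]
Step 4: sold=2 (running total=11) -> [18 7 2 2]
Step 5: sold=2 (running total=13) -> [20 8 2 2]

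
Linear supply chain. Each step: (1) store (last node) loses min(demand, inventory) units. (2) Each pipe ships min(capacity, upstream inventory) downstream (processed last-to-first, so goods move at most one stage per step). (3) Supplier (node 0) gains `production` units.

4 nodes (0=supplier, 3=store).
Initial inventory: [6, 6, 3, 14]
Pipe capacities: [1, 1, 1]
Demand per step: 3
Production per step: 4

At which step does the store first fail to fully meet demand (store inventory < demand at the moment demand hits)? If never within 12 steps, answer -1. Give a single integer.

Step 1: demand=3,sold=3 ship[2->3]=1 ship[1->2]=1 ship[0->1]=1 prod=4 -> [9 6 3 12]
Step 2: demand=3,sold=3 ship[2->3]=1 ship[1->2]=1 ship[0->1]=1 prod=4 -> [12 6 3 10]
Step 3: demand=3,sold=3 ship[2->3]=1 ship[1->2]=1 ship[0->1]=1 prod=4 -> [15 6 3 8]
Step 4: demand=3,sold=3 ship[2->3]=1 ship[1->2]=1 ship[0->1]=1 prod=4 -> [18 6 3 6]
Step 5: demand=3,sold=3 ship[2->3]=1 ship[1->2]=1 ship[0->1]=1 prod=4 -> [21 6 3 4]
Step 6: demand=3,sold=3 ship[2->3]=1 ship[1->2]=1 ship[0->1]=1 prod=4 -> [24 6 3 2]
Step 7: demand=3,sold=2 ship[2->3]=1 ship[1->2]=1 ship[0->1]=1 prod=4 -> [27 6 3 1]
Step 8: demand=3,sold=1 ship[2->3]=1 ship[1->2]=1 ship[0->1]=1 prod=4 -> [30 6 3 1]
Step 9: demand=3,sold=1 ship[2->3]=1 ship[1->2]=1 ship[0->1]=1 prod=4 -> [33 6 3 1]
Step 10: demand=3,sold=1 ship[2->3]=1 ship[1->2]=1 ship[0->1]=1 prod=4 -> [36 6 3 1]
Step 11: demand=3,sold=1 ship[2->3]=1 ship[1->2]=1 ship[0->1]=1 prod=4 -> [39 6 3 1]
Step 12: demand=3,sold=1 ship[2->3]=1 ship[1->2]=1 ship[0->1]=1 prod=4 -> [42 6 3 1]
First stockout at step 7

7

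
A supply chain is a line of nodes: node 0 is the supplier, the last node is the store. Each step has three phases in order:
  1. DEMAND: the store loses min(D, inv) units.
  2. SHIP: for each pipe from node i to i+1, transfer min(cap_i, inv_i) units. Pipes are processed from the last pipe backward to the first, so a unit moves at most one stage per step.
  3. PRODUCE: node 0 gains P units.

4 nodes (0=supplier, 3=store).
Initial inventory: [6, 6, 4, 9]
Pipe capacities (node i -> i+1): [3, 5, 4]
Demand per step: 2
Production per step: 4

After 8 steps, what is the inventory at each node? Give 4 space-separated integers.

Step 1: demand=2,sold=2 ship[2->3]=4 ship[1->2]=5 ship[0->1]=3 prod=4 -> inv=[7 4 5 11]
Step 2: demand=2,sold=2 ship[2->3]=4 ship[1->2]=4 ship[0->1]=3 prod=4 -> inv=[8 3 5 13]
Step 3: demand=2,sold=2 ship[2->3]=4 ship[1->2]=3 ship[0->1]=3 prod=4 -> inv=[9 3 4 15]
Step 4: demand=2,sold=2 ship[2->3]=4 ship[1->2]=3 ship[0->1]=3 prod=4 -> inv=[10 3 3 17]
Step 5: demand=2,sold=2 ship[2->3]=3 ship[1->2]=3 ship[0->1]=3 prod=4 -> inv=[11 3 3 18]
Step 6: demand=2,sold=2 ship[2->3]=3 ship[1->2]=3 ship[0->1]=3 prod=4 -> inv=[12 3 3 19]
Step 7: demand=2,sold=2 ship[2->3]=3 ship[1->2]=3 ship[0->1]=3 prod=4 -> inv=[13 3 3 20]
Step 8: demand=2,sold=2 ship[2->3]=3 ship[1->2]=3 ship[0->1]=3 prod=4 -> inv=[14 3 3 21]

14 3 3 21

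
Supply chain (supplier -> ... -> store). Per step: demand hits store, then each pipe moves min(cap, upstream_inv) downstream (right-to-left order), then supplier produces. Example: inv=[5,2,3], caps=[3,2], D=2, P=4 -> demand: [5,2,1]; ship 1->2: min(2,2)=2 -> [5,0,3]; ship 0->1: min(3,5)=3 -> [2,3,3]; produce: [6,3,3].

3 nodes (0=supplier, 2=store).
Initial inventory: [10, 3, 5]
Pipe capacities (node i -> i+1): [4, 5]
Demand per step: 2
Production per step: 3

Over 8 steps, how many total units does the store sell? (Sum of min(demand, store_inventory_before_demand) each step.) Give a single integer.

Step 1: sold=2 (running total=2) -> [9 4 6]
Step 2: sold=2 (running total=4) -> [8 4 8]
Step 3: sold=2 (running total=6) -> [7 4 10]
Step 4: sold=2 (running total=8) -> [6 4 12]
Step 5: sold=2 (running total=10) -> [5 4 14]
Step 6: sold=2 (running total=12) -> [4 4 16]
Step 7: sold=2 (running total=14) -> [3 4 18]
Step 8: sold=2 (running total=16) -> [3 3 20]

Answer: 16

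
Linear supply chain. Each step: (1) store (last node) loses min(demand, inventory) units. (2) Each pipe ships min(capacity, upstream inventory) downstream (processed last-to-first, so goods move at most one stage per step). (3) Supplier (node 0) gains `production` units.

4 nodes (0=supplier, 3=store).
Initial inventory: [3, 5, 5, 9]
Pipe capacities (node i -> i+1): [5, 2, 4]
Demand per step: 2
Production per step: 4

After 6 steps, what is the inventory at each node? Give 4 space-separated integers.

Step 1: demand=2,sold=2 ship[2->3]=4 ship[1->2]=2 ship[0->1]=3 prod=4 -> inv=[4 6 3 11]
Step 2: demand=2,sold=2 ship[2->3]=3 ship[1->2]=2 ship[0->1]=4 prod=4 -> inv=[4 8 2 12]
Step 3: demand=2,sold=2 ship[2->3]=2 ship[1->2]=2 ship[0->1]=4 prod=4 -> inv=[4 10 2 12]
Step 4: demand=2,sold=2 ship[2->3]=2 ship[1->2]=2 ship[0->1]=4 prod=4 -> inv=[4 12 2 12]
Step 5: demand=2,sold=2 ship[2->3]=2 ship[1->2]=2 ship[0->1]=4 prod=4 -> inv=[4 14 2 12]
Step 6: demand=2,sold=2 ship[2->3]=2 ship[1->2]=2 ship[0->1]=4 prod=4 -> inv=[4 16 2 12]

4 16 2 12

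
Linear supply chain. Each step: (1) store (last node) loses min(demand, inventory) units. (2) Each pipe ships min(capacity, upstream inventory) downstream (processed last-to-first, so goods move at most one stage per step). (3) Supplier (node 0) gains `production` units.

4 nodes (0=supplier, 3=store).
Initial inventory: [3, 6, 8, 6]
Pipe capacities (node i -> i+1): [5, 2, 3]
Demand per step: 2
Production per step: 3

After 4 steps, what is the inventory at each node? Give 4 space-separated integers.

Step 1: demand=2,sold=2 ship[2->3]=3 ship[1->2]=2 ship[0->1]=3 prod=3 -> inv=[3 7 7 7]
Step 2: demand=2,sold=2 ship[2->3]=3 ship[1->2]=2 ship[0->1]=3 prod=3 -> inv=[3 8 6 8]
Step 3: demand=2,sold=2 ship[2->3]=3 ship[1->2]=2 ship[0->1]=3 prod=3 -> inv=[3 9 5 9]
Step 4: demand=2,sold=2 ship[2->3]=3 ship[1->2]=2 ship[0->1]=3 prod=3 -> inv=[3 10 4 10]

3 10 4 10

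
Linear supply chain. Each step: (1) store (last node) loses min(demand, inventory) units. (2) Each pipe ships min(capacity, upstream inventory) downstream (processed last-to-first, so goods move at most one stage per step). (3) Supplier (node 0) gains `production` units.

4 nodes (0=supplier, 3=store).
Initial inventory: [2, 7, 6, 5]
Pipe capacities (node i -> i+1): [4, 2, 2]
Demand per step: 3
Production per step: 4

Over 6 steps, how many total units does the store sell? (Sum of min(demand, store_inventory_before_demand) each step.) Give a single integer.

Step 1: sold=3 (running total=3) -> [4 7 6 4]
Step 2: sold=3 (running total=6) -> [4 9 6 3]
Step 3: sold=3 (running total=9) -> [4 11 6 2]
Step 4: sold=2 (running total=11) -> [4 13 6 2]
Step 5: sold=2 (running total=13) -> [4 15 6 2]
Step 6: sold=2 (running total=15) -> [4 17 6 2]

Answer: 15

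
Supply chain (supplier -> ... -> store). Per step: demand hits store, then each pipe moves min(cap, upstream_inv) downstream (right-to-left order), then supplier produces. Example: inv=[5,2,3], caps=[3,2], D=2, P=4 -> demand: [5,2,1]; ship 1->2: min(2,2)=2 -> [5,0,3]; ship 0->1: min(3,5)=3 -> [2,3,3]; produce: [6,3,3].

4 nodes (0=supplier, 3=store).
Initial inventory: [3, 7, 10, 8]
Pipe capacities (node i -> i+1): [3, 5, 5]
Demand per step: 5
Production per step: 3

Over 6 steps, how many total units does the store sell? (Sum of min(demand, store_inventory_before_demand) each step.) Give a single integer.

Step 1: sold=5 (running total=5) -> [3 5 10 8]
Step 2: sold=5 (running total=10) -> [3 3 10 8]
Step 3: sold=5 (running total=15) -> [3 3 8 8]
Step 4: sold=5 (running total=20) -> [3 3 6 8]
Step 5: sold=5 (running total=25) -> [3 3 4 8]
Step 6: sold=5 (running total=30) -> [3 3 3 7]

Answer: 30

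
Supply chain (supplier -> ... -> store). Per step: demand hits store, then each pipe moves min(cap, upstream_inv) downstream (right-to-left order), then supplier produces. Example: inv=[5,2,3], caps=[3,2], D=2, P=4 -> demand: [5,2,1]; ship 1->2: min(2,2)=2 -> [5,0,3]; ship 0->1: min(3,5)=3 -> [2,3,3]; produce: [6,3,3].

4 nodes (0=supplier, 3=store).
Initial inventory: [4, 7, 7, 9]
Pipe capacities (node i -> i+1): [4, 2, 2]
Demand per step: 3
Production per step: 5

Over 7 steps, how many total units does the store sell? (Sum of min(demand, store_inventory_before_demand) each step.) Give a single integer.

Answer: 21

Derivation:
Step 1: sold=3 (running total=3) -> [5 9 7 8]
Step 2: sold=3 (running total=6) -> [6 11 7 7]
Step 3: sold=3 (running total=9) -> [7 13 7 6]
Step 4: sold=3 (running total=12) -> [8 15 7 5]
Step 5: sold=3 (running total=15) -> [9 17 7 4]
Step 6: sold=3 (running total=18) -> [10 19 7 3]
Step 7: sold=3 (running total=21) -> [11 21 7 2]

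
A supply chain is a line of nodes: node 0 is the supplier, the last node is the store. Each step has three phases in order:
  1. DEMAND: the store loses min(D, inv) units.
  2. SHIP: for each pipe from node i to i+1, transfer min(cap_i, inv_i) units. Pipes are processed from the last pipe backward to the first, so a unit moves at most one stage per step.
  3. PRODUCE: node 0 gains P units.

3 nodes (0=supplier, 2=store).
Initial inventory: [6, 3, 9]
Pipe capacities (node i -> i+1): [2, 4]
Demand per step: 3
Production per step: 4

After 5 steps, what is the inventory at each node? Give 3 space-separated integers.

Step 1: demand=3,sold=3 ship[1->2]=3 ship[0->1]=2 prod=4 -> inv=[8 2 9]
Step 2: demand=3,sold=3 ship[1->2]=2 ship[0->1]=2 prod=4 -> inv=[10 2 8]
Step 3: demand=3,sold=3 ship[1->2]=2 ship[0->1]=2 prod=4 -> inv=[12 2 7]
Step 4: demand=3,sold=3 ship[1->2]=2 ship[0->1]=2 prod=4 -> inv=[14 2 6]
Step 5: demand=3,sold=3 ship[1->2]=2 ship[0->1]=2 prod=4 -> inv=[16 2 5]

16 2 5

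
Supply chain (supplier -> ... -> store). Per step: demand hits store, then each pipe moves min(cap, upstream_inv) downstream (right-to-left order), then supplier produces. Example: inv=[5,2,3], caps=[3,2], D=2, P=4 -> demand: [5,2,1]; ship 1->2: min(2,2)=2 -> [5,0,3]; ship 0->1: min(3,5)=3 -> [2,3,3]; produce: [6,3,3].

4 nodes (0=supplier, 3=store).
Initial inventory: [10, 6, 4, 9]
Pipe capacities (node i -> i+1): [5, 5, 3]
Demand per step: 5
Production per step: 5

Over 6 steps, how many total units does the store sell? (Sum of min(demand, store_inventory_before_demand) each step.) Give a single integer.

Step 1: sold=5 (running total=5) -> [10 6 6 7]
Step 2: sold=5 (running total=10) -> [10 6 8 5]
Step 3: sold=5 (running total=15) -> [10 6 10 3]
Step 4: sold=3 (running total=18) -> [10 6 12 3]
Step 5: sold=3 (running total=21) -> [10 6 14 3]
Step 6: sold=3 (running total=24) -> [10 6 16 3]

Answer: 24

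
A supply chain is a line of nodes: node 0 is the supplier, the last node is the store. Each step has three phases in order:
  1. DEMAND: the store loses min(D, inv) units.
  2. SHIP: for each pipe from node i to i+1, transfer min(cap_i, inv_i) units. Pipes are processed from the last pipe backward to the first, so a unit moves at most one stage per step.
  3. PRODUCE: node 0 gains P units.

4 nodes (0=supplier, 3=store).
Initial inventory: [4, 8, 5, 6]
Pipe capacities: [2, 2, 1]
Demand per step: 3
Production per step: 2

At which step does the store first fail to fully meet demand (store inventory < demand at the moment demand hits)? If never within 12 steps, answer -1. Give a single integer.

Step 1: demand=3,sold=3 ship[2->3]=1 ship[1->2]=2 ship[0->1]=2 prod=2 -> [4 8 6 4]
Step 2: demand=3,sold=3 ship[2->3]=1 ship[1->2]=2 ship[0->1]=2 prod=2 -> [4 8 7 2]
Step 3: demand=3,sold=2 ship[2->3]=1 ship[1->2]=2 ship[0->1]=2 prod=2 -> [4 8 8 1]
Step 4: demand=3,sold=1 ship[2->3]=1 ship[1->2]=2 ship[0->1]=2 prod=2 -> [4 8 9 1]
Step 5: demand=3,sold=1 ship[2->3]=1 ship[1->2]=2 ship[0->1]=2 prod=2 -> [4 8 10 1]
Step 6: demand=3,sold=1 ship[2->3]=1 ship[1->2]=2 ship[0->1]=2 prod=2 -> [4 8 11 1]
Step 7: demand=3,sold=1 ship[2->3]=1 ship[1->2]=2 ship[0->1]=2 prod=2 -> [4 8 12 1]
Step 8: demand=3,sold=1 ship[2->3]=1 ship[1->2]=2 ship[0->1]=2 prod=2 -> [4 8 13 1]
Step 9: demand=3,sold=1 ship[2->3]=1 ship[1->2]=2 ship[0->1]=2 prod=2 -> [4 8 14 1]
Step 10: demand=3,sold=1 ship[2->3]=1 ship[1->2]=2 ship[0->1]=2 prod=2 -> [4 8 15 1]
Step 11: demand=3,sold=1 ship[2->3]=1 ship[1->2]=2 ship[0->1]=2 prod=2 -> [4 8 16 1]
Step 12: demand=3,sold=1 ship[2->3]=1 ship[1->2]=2 ship[0->1]=2 prod=2 -> [4 8 17 1]
First stockout at step 3

3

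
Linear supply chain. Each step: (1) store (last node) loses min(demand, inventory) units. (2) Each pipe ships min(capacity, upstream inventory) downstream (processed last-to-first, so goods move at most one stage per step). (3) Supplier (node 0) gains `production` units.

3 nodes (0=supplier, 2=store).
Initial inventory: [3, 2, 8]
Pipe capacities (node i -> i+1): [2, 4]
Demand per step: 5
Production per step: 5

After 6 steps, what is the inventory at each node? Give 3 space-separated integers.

Step 1: demand=5,sold=5 ship[1->2]=2 ship[0->1]=2 prod=5 -> inv=[6 2 5]
Step 2: demand=5,sold=5 ship[1->2]=2 ship[0->1]=2 prod=5 -> inv=[9 2 2]
Step 3: demand=5,sold=2 ship[1->2]=2 ship[0->1]=2 prod=5 -> inv=[12 2 2]
Step 4: demand=5,sold=2 ship[1->2]=2 ship[0->1]=2 prod=5 -> inv=[15 2 2]
Step 5: demand=5,sold=2 ship[1->2]=2 ship[0->1]=2 prod=5 -> inv=[18 2 2]
Step 6: demand=5,sold=2 ship[1->2]=2 ship[0->1]=2 prod=5 -> inv=[21 2 2]

21 2 2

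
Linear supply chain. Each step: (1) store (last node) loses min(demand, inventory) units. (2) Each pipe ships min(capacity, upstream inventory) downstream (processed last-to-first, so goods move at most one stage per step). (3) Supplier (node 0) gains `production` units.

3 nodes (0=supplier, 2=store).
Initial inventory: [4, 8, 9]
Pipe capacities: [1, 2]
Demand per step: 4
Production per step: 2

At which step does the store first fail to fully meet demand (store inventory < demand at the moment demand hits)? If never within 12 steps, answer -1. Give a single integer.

Step 1: demand=4,sold=4 ship[1->2]=2 ship[0->1]=1 prod=2 -> [5 7 7]
Step 2: demand=4,sold=4 ship[1->2]=2 ship[0->1]=1 prod=2 -> [6 6 5]
Step 3: demand=4,sold=4 ship[1->2]=2 ship[0->1]=1 prod=2 -> [7 5 3]
Step 4: demand=4,sold=3 ship[1->2]=2 ship[0->1]=1 prod=2 -> [8 4 2]
Step 5: demand=4,sold=2 ship[1->2]=2 ship[0->1]=1 prod=2 -> [9 3 2]
Step 6: demand=4,sold=2 ship[1->2]=2 ship[0->1]=1 prod=2 -> [10 2 2]
Step 7: demand=4,sold=2 ship[1->2]=2 ship[0->1]=1 prod=2 -> [11 1 2]
Step 8: demand=4,sold=2 ship[1->2]=1 ship[0->1]=1 prod=2 -> [12 1 1]
Step 9: demand=4,sold=1 ship[1->2]=1 ship[0->1]=1 prod=2 -> [13 1 1]
Step 10: demand=4,sold=1 ship[1->2]=1 ship[0->1]=1 prod=2 -> [14 1 1]
Step 11: demand=4,sold=1 ship[1->2]=1 ship[0->1]=1 prod=2 -> [15 1 1]
Step 12: demand=4,sold=1 ship[1->2]=1 ship[0->1]=1 prod=2 -> [16 1 1]
First stockout at step 4

4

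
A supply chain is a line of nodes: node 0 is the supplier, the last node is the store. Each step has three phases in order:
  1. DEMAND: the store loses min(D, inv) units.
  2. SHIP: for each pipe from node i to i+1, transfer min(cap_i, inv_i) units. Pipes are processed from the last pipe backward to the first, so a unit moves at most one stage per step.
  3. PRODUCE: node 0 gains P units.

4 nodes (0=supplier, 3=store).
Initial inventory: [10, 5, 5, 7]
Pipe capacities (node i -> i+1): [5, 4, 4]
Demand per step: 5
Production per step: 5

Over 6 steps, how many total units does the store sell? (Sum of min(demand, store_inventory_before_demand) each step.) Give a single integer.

Step 1: sold=5 (running total=5) -> [10 6 5 6]
Step 2: sold=5 (running total=10) -> [10 7 5 5]
Step 3: sold=5 (running total=15) -> [10 8 5 4]
Step 4: sold=4 (running total=19) -> [10 9 5 4]
Step 5: sold=4 (running total=23) -> [10 10 5 4]
Step 6: sold=4 (running total=27) -> [10 11 5 4]

Answer: 27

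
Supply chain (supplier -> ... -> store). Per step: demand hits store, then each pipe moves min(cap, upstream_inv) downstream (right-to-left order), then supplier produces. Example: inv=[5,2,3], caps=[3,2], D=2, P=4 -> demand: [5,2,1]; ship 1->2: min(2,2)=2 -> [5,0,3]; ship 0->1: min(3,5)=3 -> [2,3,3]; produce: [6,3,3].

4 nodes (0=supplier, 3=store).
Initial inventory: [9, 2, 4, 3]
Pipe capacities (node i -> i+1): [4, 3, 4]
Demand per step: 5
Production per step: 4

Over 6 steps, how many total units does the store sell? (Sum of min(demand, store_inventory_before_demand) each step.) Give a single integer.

Answer: 18

Derivation:
Step 1: sold=3 (running total=3) -> [9 4 2 4]
Step 2: sold=4 (running total=7) -> [9 5 3 2]
Step 3: sold=2 (running total=9) -> [9 6 3 3]
Step 4: sold=3 (running total=12) -> [9 7 3 3]
Step 5: sold=3 (running total=15) -> [9 8 3 3]
Step 6: sold=3 (running total=18) -> [9 9 3 3]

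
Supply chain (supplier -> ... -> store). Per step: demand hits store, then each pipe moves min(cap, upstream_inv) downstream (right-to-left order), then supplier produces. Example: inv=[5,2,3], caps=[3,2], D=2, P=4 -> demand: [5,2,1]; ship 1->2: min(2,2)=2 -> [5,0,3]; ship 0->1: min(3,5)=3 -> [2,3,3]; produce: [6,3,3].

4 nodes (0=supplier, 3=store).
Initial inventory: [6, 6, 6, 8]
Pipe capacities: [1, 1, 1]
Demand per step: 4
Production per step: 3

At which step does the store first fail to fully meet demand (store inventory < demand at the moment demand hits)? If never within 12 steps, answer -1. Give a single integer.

Step 1: demand=4,sold=4 ship[2->3]=1 ship[1->2]=1 ship[0->1]=1 prod=3 -> [8 6 6 5]
Step 2: demand=4,sold=4 ship[2->3]=1 ship[1->2]=1 ship[0->1]=1 prod=3 -> [10 6 6 2]
Step 3: demand=4,sold=2 ship[2->3]=1 ship[1->2]=1 ship[0->1]=1 prod=3 -> [12 6 6 1]
Step 4: demand=4,sold=1 ship[2->3]=1 ship[1->2]=1 ship[0->1]=1 prod=3 -> [14 6 6 1]
Step 5: demand=4,sold=1 ship[2->3]=1 ship[1->2]=1 ship[0->1]=1 prod=3 -> [16 6 6 1]
Step 6: demand=4,sold=1 ship[2->3]=1 ship[1->2]=1 ship[0->1]=1 prod=3 -> [18 6 6 1]
Step 7: demand=4,sold=1 ship[2->3]=1 ship[1->2]=1 ship[0->1]=1 prod=3 -> [20 6 6 1]
Step 8: demand=4,sold=1 ship[2->3]=1 ship[1->2]=1 ship[0->1]=1 prod=3 -> [22 6 6 1]
Step 9: demand=4,sold=1 ship[2->3]=1 ship[1->2]=1 ship[0->1]=1 prod=3 -> [24 6 6 1]
Step 10: demand=4,sold=1 ship[2->3]=1 ship[1->2]=1 ship[0->1]=1 prod=3 -> [26 6 6 1]
Step 11: demand=4,sold=1 ship[2->3]=1 ship[1->2]=1 ship[0->1]=1 prod=3 -> [28 6 6 1]
Step 12: demand=4,sold=1 ship[2->3]=1 ship[1->2]=1 ship[0->1]=1 prod=3 -> [30 6 6 1]
First stockout at step 3

3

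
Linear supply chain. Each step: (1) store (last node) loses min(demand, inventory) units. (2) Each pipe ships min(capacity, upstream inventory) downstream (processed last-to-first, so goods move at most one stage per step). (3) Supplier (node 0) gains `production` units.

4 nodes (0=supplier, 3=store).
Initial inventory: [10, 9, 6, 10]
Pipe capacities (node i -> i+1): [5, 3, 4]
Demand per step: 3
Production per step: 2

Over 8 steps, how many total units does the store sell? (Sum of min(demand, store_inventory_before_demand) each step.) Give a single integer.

Answer: 24

Derivation:
Step 1: sold=3 (running total=3) -> [7 11 5 11]
Step 2: sold=3 (running total=6) -> [4 13 4 12]
Step 3: sold=3 (running total=9) -> [2 14 3 13]
Step 4: sold=3 (running total=12) -> [2 13 3 13]
Step 5: sold=3 (running total=15) -> [2 12 3 13]
Step 6: sold=3 (running total=18) -> [2 11 3 13]
Step 7: sold=3 (running total=21) -> [2 10 3 13]
Step 8: sold=3 (running total=24) -> [2 9 3 13]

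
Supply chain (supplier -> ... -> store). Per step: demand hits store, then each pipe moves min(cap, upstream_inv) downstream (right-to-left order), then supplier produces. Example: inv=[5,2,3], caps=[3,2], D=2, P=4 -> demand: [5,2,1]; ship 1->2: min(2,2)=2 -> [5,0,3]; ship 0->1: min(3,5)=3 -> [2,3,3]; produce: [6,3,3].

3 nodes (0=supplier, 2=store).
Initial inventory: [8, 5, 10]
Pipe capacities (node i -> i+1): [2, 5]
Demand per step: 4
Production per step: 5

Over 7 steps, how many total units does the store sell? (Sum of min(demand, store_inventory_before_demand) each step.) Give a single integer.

Step 1: sold=4 (running total=4) -> [11 2 11]
Step 2: sold=4 (running total=8) -> [14 2 9]
Step 3: sold=4 (running total=12) -> [17 2 7]
Step 4: sold=4 (running total=16) -> [20 2 5]
Step 5: sold=4 (running total=20) -> [23 2 3]
Step 6: sold=3 (running total=23) -> [26 2 2]
Step 7: sold=2 (running total=25) -> [29 2 2]

Answer: 25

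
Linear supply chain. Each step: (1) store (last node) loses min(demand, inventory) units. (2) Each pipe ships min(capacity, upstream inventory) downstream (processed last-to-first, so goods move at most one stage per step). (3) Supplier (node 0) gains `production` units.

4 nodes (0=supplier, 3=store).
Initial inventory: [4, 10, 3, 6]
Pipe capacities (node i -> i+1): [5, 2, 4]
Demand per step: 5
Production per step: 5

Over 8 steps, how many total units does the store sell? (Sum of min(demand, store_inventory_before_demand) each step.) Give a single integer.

Step 1: sold=5 (running total=5) -> [5 12 2 4]
Step 2: sold=4 (running total=9) -> [5 15 2 2]
Step 3: sold=2 (running total=11) -> [5 18 2 2]
Step 4: sold=2 (running total=13) -> [5 21 2 2]
Step 5: sold=2 (running total=15) -> [5 24 2 2]
Step 6: sold=2 (running total=17) -> [5 27 2 2]
Step 7: sold=2 (running total=19) -> [5 30 2 2]
Step 8: sold=2 (running total=21) -> [5 33 2 2]

Answer: 21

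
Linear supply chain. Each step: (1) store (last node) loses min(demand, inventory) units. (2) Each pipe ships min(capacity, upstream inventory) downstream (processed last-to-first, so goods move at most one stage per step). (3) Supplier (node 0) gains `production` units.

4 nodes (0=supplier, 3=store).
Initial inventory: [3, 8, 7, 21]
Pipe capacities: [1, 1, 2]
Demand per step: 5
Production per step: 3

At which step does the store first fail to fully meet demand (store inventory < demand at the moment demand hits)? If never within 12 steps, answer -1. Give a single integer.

Step 1: demand=5,sold=5 ship[2->3]=2 ship[1->2]=1 ship[0->1]=1 prod=3 -> [5 8 6 18]
Step 2: demand=5,sold=5 ship[2->3]=2 ship[1->2]=1 ship[0->1]=1 prod=3 -> [7 8 5 15]
Step 3: demand=5,sold=5 ship[2->3]=2 ship[1->2]=1 ship[0->1]=1 prod=3 -> [9 8 4 12]
Step 4: demand=5,sold=5 ship[2->3]=2 ship[1->2]=1 ship[0->1]=1 prod=3 -> [11 8 3 9]
Step 5: demand=5,sold=5 ship[2->3]=2 ship[1->2]=1 ship[0->1]=1 prod=3 -> [13 8 2 6]
Step 6: demand=5,sold=5 ship[2->3]=2 ship[1->2]=1 ship[0->1]=1 prod=3 -> [15 8 1 3]
Step 7: demand=5,sold=3 ship[2->3]=1 ship[1->2]=1 ship[0->1]=1 prod=3 -> [17 8 1 1]
Step 8: demand=5,sold=1 ship[2->3]=1 ship[1->2]=1 ship[0->1]=1 prod=3 -> [19 8 1 1]
Step 9: demand=5,sold=1 ship[2->3]=1 ship[1->2]=1 ship[0->1]=1 prod=3 -> [21 8 1 1]
Step 10: demand=5,sold=1 ship[2->3]=1 ship[1->2]=1 ship[0->1]=1 prod=3 -> [23 8 1 1]
Step 11: demand=5,sold=1 ship[2->3]=1 ship[1->2]=1 ship[0->1]=1 prod=3 -> [25 8 1 1]
Step 12: demand=5,sold=1 ship[2->3]=1 ship[1->2]=1 ship[0->1]=1 prod=3 -> [27 8 1 1]
First stockout at step 7

7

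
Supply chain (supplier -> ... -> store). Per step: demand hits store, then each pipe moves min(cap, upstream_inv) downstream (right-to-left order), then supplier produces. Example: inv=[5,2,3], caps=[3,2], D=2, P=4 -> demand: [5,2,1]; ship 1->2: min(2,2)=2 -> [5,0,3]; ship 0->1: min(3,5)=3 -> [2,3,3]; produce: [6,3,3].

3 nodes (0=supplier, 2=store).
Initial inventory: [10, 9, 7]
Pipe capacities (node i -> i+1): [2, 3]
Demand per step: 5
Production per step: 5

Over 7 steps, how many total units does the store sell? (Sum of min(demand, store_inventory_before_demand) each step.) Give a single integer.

Step 1: sold=5 (running total=5) -> [13 8 5]
Step 2: sold=5 (running total=10) -> [16 7 3]
Step 3: sold=3 (running total=13) -> [19 6 3]
Step 4: sold=3 (running total=16) -> [22 5 3]
Step 5: sold=3 (running total=19) -> [25 4 3]
Step 6: sold=3 (running total=22) -> [28 3 3]
Step 7: sold=3 (running total=25) -> [31 2 3]

Answer: 25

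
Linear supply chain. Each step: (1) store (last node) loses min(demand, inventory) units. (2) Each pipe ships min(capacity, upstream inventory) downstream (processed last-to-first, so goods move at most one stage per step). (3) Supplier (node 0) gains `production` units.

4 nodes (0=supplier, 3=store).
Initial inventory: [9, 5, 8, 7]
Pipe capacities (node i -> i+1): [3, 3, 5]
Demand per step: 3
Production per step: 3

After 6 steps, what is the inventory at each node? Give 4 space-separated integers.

Step 1: demand=3,sold=3 ship[2->3]=5 ship[1->2]=3 ship[0->1]=3 prod=3 -> inv=[9 5 6 9]
Step 2: demand=3,sold=3 ship[2->3]=5 ship[1->2]=3 ship[0->1]=3 prod=3 -> inv=[9 5 4 11]
Step 3: demand=3,sold=3 ship[2->3]=4 ship[1->2]=3 ship[0->1]=3 prod=3 -> inv=[9 5 3 12]
Step 4: demand=3,sold=3 ship[2->3]=3 ship[1->2]=3 ship[0->1]=3 prod=3 -> inv=[9 5 3 12]
Step 5: demand=3,sold=3 ship[2->3]=3 ship[1->2]=3 ship[0->1]=3 prod=3 -> inv=[9 5 3 12]
Step 6: demand=3,sold=3 ship[2->3]=3 ship[1->2]=3 ship[0->1]=3 prod=3 -> inv=[9 5 3 12]

9 5 3 12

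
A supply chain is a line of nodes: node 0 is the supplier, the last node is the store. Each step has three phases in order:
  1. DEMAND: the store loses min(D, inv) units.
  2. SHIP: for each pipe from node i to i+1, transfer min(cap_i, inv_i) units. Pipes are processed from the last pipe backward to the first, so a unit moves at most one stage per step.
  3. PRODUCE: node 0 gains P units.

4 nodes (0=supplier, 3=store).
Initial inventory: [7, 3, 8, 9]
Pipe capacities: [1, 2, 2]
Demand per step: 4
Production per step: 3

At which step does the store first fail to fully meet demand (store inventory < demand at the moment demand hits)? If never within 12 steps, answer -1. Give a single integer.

Step 1: demand=4,sold=4 ship[2->3]=2 ship[1->2]=2 ship[0->1]=1 prod=3 -> [9 2 8 7]
Step 2: demand=4,sold=4 ship[2->3]=2 ship[1->2]=2 ship[0->1]=1 prod=3 -> [11 1 8 5]
Step 3: demand=4,sold=4 ship[2->3]=2 ship[1->2]=1 ship[0->1]=1 prod=3 -> [13 1 7 3]
Step 4: demand=4,sold=3 ship[2->3]=2 ship[1->2]=1 ship[0->1]=1 prod=3 -> [15 1 6 2]
Step 5: demand=4,sold=2 ship[2->3]=2 ship[1->2]=1 ship[0->1]=1 prod=3 -> [17 1 5 2]
Step 6: demand=4,sold=2 ship[2->3]=2 ship[1->2]=1 ship[0->1]=1 prod=3 -> [19 1 4 2]
Step 7: demand=4,sold=2 ship[2->3]=2 ship[1->2]=1 ship[0->1]=1 prod=3 -> [21 1 3 2]
Step 8: demand=4,sold=2 ship[2->3]=2 ship[1->2]=1 ship[0->1]=1 prod=3 -> [23 1 2 2]
Step 9: demand=4,sold=2 ship[2->3]=2 ship[1->2]=1 ship[0->1]=1 prod=3 -> [25 1 1 2]
Step 10: demand=4,sold=2 ship[2->3]=1 ship[1->2]=1 ship[0->1]=1 prod=3 -> [27 1 1 1]
Step 11: demand=4,sold=1 ship[2->3]=1 ship[1->2]=1 ship[0->1]=1 prod=3 -> [29 1 1 1]
Step 12: demand=4,sold=1 ship[2->3]=1 ship[1->2]=1 ship[0->1]=1 prod=3 -> [31 1 1 1]
First stockout at step 4

4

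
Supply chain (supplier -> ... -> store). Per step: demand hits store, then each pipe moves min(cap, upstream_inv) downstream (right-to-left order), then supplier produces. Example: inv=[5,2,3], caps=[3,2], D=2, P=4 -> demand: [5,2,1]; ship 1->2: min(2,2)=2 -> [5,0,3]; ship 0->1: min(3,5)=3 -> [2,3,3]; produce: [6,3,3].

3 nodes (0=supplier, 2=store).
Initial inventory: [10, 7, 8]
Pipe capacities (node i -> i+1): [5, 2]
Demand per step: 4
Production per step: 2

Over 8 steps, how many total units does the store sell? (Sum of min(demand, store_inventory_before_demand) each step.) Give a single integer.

Answer: 22

Derivation:
Step 1: sold=4 (running total=4) -> [7 10 6]
Step 2: sold=4 (running total=8) -> [4 13 4]
Step 3: sold=4 (running total=12) -> [2 15 2]
Step 4: sold=2 (running total=14) -> [2 15 2]
Step 5: sold=2 (running total=16) -> [2 15 2]
Step 6: sold=2 (running total=18) -> [2 15 2]
Step 7: sold=2 (running total=20) -> [2 15 2]
Step 8: sold=2 (running total=22) -> [2 15 2]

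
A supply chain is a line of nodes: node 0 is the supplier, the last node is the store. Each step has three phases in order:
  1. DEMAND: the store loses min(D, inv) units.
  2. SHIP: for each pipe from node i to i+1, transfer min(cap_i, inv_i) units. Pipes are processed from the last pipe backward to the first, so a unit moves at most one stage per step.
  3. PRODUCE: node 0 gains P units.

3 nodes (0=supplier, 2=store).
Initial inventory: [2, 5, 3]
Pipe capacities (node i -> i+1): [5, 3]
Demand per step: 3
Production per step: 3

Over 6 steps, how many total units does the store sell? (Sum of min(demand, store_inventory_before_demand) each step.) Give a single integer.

Step 1: sold=3 (running total=3) -> [3 4 3]
Step 2: sold=3 (running total=6) -> [3 4 3]
Step 3: sold=3 (running total=9) -> [3 4 3]
Step 4: sold=3 (running total=12) -> [3 4 3]
Step 5: sold=3 (running total=15) -> [3 4 3]
Step 6: sold=3 (running total=18) -> [3 4 3]

Answer: 18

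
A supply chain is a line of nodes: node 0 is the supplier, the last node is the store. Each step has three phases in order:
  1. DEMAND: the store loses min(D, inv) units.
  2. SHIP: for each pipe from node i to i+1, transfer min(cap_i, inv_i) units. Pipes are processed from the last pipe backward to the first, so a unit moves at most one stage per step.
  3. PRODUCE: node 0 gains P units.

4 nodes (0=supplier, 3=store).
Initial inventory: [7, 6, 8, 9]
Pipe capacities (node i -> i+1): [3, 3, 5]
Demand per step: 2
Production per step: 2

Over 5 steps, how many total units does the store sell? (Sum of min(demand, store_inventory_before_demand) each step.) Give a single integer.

Step 1: sold=2 (running total=2) -> [6 6 6 12]
Step 2: sold=2 (running total=4) -> [5 6 4 15]
Step 3: sold=2 (running total=6) -> [4 6 3 17]
Step 4: sold=2 (running total=8) -> [3 6 3 18]
Step 5: sold=2 (running total=10) -> [2 6 3 19]

Answer: 10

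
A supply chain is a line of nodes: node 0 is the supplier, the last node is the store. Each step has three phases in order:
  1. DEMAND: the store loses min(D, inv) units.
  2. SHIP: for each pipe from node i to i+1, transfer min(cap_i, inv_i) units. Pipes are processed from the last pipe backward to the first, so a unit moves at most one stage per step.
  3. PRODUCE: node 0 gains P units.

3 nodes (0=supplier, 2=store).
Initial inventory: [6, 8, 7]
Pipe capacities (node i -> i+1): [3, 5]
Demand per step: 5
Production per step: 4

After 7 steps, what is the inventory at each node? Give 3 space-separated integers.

Step 1: demand=5,sold=5 ship[1->2]=5 ship[0->1]=3 prod=4 -> inv=[7 6 7]
Step 2: demand=5,sold=5 ship[1->2]=5 ship[0->1]=3 prod=4 -> inv=[8 4 7]
Step 3: demand=5,sold=5 ship[1->2]=4 ship[0->1]=3 prod=4 -> inv=[9 3 6]
Step 4: demand=5,sold=5 ship[1->2]=3 ship[0->1]=3 prod=4 -> inv=[10 3 4]
Step 5: demand=5,sold=4 ship[1->2]=3 ship[0->1]=3 prod=4 -> inv=[11 3 3]
Step 6: demand=5,sold=3 ship[1->2]=3 ship[0->1]=3 prod=4 -> inv=[12 3 3]
Step 7: demand=5,sold=3 ship[1->2]=3 ship[0->1]=3 prod=4 -> inv=[13 3 3]

13 3 3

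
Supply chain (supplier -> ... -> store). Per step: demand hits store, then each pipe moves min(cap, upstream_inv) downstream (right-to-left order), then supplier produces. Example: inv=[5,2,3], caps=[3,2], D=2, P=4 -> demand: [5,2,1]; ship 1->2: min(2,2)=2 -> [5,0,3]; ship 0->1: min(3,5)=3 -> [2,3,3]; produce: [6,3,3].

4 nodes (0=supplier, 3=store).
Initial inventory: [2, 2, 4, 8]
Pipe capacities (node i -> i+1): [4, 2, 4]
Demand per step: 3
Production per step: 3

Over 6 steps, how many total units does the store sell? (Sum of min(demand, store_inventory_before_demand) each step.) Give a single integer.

Step 1: sold=3 (running total=3) -> [3 2 2 9]
Step 2: sold=3 (running total=6) -> [3 3 2 8]
Step 3: sold=3 (running total=9) -> [3 4 2 7]
Step 4: sold=3 (running total=12) -> [3 5 2 6]
Step 5: sold=3 (running total=15) -> [3 6 2 5]
Step 6: sold=3 (running total=18) -> [3 7 2 4]

Answer: 18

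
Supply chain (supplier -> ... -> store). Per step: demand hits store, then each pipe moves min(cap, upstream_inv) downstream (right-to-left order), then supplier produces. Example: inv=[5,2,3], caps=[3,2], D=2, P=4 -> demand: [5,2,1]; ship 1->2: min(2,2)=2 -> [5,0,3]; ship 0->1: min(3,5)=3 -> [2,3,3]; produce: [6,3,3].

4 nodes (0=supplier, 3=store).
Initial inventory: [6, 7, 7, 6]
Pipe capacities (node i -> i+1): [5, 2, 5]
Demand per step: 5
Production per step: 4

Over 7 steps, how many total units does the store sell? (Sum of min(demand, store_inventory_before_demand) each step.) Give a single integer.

Step 1: sold=5 (running total=5) -> [5 10 4 6]
Step 2: sold=5 (running total=10) -> [4 13 2 5]
Step 3: sold=5 (running total=15) -> [4 15 2 2]
Step 4: sold=2 (running total=17) -> [4 17 2 2]
Step 5: sold=2 (running total=19) -> [4 19 2 2]
Step 6: sold=2 (running total=21) -> [4 21 2 2]
Step 7: sold=2 (running total=23) -> [4 23 2 2]

Answer: 23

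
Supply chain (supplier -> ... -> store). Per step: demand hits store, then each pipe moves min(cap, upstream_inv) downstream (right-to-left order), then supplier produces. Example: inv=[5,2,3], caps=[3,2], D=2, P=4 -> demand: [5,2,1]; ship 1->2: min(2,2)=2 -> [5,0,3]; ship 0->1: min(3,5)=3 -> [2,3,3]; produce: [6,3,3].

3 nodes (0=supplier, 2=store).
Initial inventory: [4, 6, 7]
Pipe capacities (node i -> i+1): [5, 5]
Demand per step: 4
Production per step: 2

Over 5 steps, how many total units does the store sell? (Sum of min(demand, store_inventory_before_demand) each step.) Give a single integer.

Step 1: sold=4 (running total=4) -> [2 5 8]
Step 2: sold=4 (running total=8) -> [2 2 9]
Step 3: sold=4 (running total=12) -> [2 2 7]
Step 4: sold=4 (running total=16) -> [2 2 5]
Step 5: sold=4 (running total=20) -> [2 2 3]

Answer: 20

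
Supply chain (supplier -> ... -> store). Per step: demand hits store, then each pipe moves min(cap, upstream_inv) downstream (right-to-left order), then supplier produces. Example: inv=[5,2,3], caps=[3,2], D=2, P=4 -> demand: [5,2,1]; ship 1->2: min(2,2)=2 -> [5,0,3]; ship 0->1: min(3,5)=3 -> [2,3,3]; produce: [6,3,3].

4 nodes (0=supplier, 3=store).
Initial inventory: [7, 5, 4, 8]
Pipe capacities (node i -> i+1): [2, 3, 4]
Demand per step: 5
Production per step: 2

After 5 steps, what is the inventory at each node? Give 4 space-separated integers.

Step 1: demand=5,sold=5 ship[2->3]=4 ship[1->2]=3 ship[0->1]=2 prod=2 -> inv=[7 4 3 7]
Step 2: demand=5,sold=5 ship[2->3]=3 ship[1->2]=3 ship[0->1]=2 prod=2 -> inv=[7 3 3 5]
Step 3: demand=5,sold=5 ship[2->3]=3 ship[1->2]=3 ship[0->1]=2 prod=2 -> inv=[7 2 3 3]
Step 4: demand=5,sold=3 ship[2->3]=3 ship[1->2]=2 ship[0->1]=2 prod=2 -> inv=[7 2 2 3]
Step 5: demand=5,sold=3 ship[2->3]=2 ship[1->2]=2 ship[0->1]=2 prod=2 -> inv=[7 2 2 2]

7 2 2 2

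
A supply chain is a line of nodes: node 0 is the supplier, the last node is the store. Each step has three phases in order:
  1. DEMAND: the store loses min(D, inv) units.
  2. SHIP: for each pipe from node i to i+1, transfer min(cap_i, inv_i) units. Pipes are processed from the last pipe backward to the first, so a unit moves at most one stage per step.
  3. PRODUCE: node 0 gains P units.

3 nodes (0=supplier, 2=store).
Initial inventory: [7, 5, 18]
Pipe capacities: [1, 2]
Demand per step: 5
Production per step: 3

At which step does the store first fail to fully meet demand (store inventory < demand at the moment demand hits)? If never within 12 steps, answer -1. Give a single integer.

Step 1: demand=5,sold=5 ship[1->2]=2 ship[0->1]=1 prod=3 -> [9 4 15]
Step 2: demand=5,sold=5 ship[1->2]=2 ship[0->1]=1 prod=3 -> [11 3 12]
Step 3: demand=5,sold=5 ship[1->2]=2 ship[0->1]=1 prod=3 -> [13 2 9]
Step 4: demand=5,sold=5 ship[1->2]=2 ship[0->1]=1 prod=3 -> [15 1 6]
Step 5: demand=5,sold=5 ship[1->2]=1 ship[0->1]=1 prod=3 -> [17 1 2]
Step 6: demand=5,sold=2 ship[1->2]=1 ship[0->1]=1 prod=3 -> [19 1 1]
Step 7: demand=5,sold=1 ship[1->2]=1 ship[0->1]=1 prod=3 -> [21 1 1]
Step 8: demand=5,sold=1 ship[1->2]=1 ship[0->1]=1 prod=3 -> [23 1 1]
Step 9: demand=5,sold=1 ship[1->2]=1 ship[0->1]=1 prod=3 -> [25 1 1]
Step 10: demand=5,sold=1 ship[1->2]=1 ship[0->1]=1 prod=3 -> [27 1 1]
Step 11: demand=5,sold=1 ship[1->2]=1 ship[0->1]=1 prod=3 -> [29 1 1]
Step 12: demand=5,sold=1 ship[1->2]=1 ship[0->1]=1 prod=3 -> [31 1 1]
First stockout at step 6

6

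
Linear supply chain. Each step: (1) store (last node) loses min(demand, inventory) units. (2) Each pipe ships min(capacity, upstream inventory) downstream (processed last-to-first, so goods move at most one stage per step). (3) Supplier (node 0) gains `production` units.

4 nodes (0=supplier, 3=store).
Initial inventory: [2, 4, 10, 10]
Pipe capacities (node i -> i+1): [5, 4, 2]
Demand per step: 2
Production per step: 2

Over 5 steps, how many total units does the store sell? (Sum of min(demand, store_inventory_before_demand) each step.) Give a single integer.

Answer: 10

Derivation:
Step 1: sold=2 (running total=2) -> [2 2 12 10]
Step 2: sold=2 (running total=4) -> [2 2 12 10]
Step 3: sold=2 (running total=6) -> [2 2 12 10]
Step 4: sold=2 (running total=8) -> [2 2 12 10]
Step 5: sold=2 (running total=10) -> [2 2 12 10]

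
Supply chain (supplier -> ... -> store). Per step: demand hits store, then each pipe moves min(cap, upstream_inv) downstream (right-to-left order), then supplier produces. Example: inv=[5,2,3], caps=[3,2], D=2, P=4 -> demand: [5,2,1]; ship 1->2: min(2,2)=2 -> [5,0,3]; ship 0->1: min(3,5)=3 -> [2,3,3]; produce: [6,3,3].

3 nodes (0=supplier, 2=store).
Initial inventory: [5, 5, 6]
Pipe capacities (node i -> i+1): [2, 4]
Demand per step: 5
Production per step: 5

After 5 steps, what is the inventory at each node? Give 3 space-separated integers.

Step 1: demand=5,sold=5 ship[1->2]=4 ship[0->1]=2 prod=5 -> inv=[8 3 5]
Step 2: demand=5,sold=5 ship[1->2]=3 ship[0->1]=2 prod=5 -> inv=[11 2 3]
Step 3: demand=5,sold=3 ship[1->2]=2 ship[0->1]=2 prod=5 -> inv=[14 2 2]
Step 4: demand=5,sold=2 ship[1->2]=2 ship[0->1]=2 prod=5 -> inv=[17 2 2]
Step 5: demand=5,sold=2 ship[1->2]=2 ship[0->1]=2 prod=5 -> inv=[20 2 2]

20 2 2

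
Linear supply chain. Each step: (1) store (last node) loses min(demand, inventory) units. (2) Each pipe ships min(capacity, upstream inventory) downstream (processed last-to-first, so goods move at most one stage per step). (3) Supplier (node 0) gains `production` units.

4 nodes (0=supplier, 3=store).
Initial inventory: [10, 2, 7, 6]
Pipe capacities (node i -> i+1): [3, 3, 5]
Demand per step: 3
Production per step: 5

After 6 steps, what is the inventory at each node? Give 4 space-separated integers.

Step 1: demand=3,sold=3 ship[2->3]=5 ship[1->2]=2 ship[0->1]=3 prod=5 -> inv=[12 3 4 8]
Step 2: demand=3,sold=3 ship[2->3]=4 ship[1->2]=3 ship[0->1]=3 prod=5 -> inv=[14 3 3 9]
Step 3: demand=3,sold=3 ship[2->3]=3 ship[1->2]=3 ship[0->1]=3 prod=5 -> inv=[16 3 3 9]
Step 4: demand=3,sold=3 ship[2->3]=3 ship[1->2]=3 ship[0->1]=3 prod=5 -> inv=[18 3 3 9]
Step 5: demand=3,sold=3 ship[2->3]=3 ship[1->2]=3 ship[0->1]=3 prod=5 -> inv=[20 3 3 9]
Step 6: demand=3,sold=3 ship[2->3]=3 ship[1->2]=3 ship[0->1]=3 prod=5 -> inv=[22 3 3 9]

22 3 3 9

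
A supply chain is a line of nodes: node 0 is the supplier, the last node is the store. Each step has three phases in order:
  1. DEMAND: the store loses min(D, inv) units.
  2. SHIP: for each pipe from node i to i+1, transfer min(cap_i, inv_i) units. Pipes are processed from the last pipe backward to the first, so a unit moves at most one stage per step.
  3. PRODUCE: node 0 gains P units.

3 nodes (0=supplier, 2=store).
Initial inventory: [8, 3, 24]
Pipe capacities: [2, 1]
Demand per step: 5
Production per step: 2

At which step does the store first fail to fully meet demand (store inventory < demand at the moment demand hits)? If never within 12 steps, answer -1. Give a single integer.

Step 1: demand=5,sold=5 ship[1->2]=1 ship[0->1]=2 prod=2 -> [8 4 20]
Step 2: demand=5,sold=5 ship[1->2]=1 ship[0->1]=2 prod=2 -> [8 5 16]
Step 3: demand=5,sold=5 ship[1->2]=1 ship[0->1]=2 prod=2 -> [8 6 12]
Step 4: demand=5,sold=5 ship[1->2]=1 ship[0->1]=2 prod=2 -> [8 7 8]
Step 5: demand=5,sold=5 ship[1->2]=1 ship[0->1]=2 prod=2 -> [8 8 4]
Step 6: demand=5,sold=4 ship[1->2]=1 ship[0->1]=2 prod=2 -> [8 9 1]
Step 7: demand=5,sold=1 ship[1->2]=1 ship[0->1]=2 prod=2 -> [8 10 1]
Step 8: demand=5,sold=1 ship[1->2]=1 ship[0->1]=2 prod=2 -> [8 11 1]
Step 9: demand=5,sold=1 ship[1->2]=1 ship[0->1]=2 prod=2 -> [8 12 1]
Step 10: demand=5,sold=1 ship[1->2]=1 ship[0->1]=2 prod=2 -> [8 13 1]
Step 11: demand=5,sold=1 ship[1->2]=1 ship[0->1]=2 prod=2 -> [8 14 1]
Step 12: demand=5,sold=1 ship[1->2]=1 ship[0->1]=2 prod=2 -> [8 15 1]
First stockout at step 6

6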